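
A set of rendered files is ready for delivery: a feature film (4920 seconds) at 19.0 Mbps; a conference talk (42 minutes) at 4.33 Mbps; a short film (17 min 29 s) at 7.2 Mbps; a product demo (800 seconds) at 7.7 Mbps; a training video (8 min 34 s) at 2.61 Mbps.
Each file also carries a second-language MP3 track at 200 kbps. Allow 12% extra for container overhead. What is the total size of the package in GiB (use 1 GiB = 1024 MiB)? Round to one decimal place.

15.8 GiB

Audio: 200 kbps = 0.200 Mbps.
feature film: 19.200 Mbps × 4920 s × 1.12 = 105799.7 Mb
conference talk: 4.530 Mbps × 2520 s × 1.12 = 12785.5 Mb
short film: 7.400 Mbps × 1049 s × 1.12 = 8694.1 Mb
product demo: 7.900 Mbps × 800 s × 1.12 = 7078.4 Mb
training video: 2.810 Mbps × 514 s × 1.12 = 1617.7 Mb
Total: 135975.3 Mb = 16996.9 MB.
= 15.83 GiB.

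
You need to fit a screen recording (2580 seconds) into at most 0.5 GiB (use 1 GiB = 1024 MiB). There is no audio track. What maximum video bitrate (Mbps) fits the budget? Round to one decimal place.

1.7 Mbps

Budget: 0.5 GiB = 4295.0 Mb.
Total bitrate budget: 4295.0 Mb / 2580 s = 1.665 Mbps.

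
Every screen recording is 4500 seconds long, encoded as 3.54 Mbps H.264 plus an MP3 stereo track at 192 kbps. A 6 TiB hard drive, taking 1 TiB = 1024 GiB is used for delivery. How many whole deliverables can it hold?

Audio: 192 kbps = 0.192 Mbps.
Total bitrate: 3.732 Mbps.
Per item: 3.732 Mbps × 4500 s = 16,794 Mb = 2,099 MB.
Capacity: 6 TiB = 52,776,558 Mb; 3142.58 items → 3142 complete.

3142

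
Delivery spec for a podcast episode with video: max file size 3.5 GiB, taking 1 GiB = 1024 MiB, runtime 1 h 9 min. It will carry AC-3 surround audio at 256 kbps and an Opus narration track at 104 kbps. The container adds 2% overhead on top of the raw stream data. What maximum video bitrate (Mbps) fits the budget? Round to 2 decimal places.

6.76 Mbps

Budget: 3.5 GiB = 30064.8 Mb.
Stream payload after overhead: 30064.8 / 1.02 = 29475.3 Mb.
1 h 9 min = 69 min = 4140 s
Total bitrate budget: 29475.3 Mb / 4140 s = 7.120 Mbps.
Audio total: 256 + 104 = 360 kbps = 0.360 Mbps.
Video: 7.120 − 0.360 = 6.760 Mbps.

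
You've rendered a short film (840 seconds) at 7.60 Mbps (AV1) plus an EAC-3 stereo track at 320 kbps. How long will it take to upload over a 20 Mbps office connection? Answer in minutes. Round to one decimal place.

Audio: 320 kbps = 0.320 Mbps.
Total bitrate: 7.920 Mbps.
File: 7.920 Mbps × 840 s = 6652.8 Mb.
At 20 Mbps: 6652.8 / 20 = 332.6 s ≈ 5.54 minutes.

5.5 minutes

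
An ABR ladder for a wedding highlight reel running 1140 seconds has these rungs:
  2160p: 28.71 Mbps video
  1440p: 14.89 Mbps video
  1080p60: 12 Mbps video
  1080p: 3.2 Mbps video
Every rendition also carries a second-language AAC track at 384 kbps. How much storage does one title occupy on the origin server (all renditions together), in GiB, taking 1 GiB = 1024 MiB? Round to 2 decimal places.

8.01 GiB

Audio: 384 kbps = 0.384 Mbps.
Sum of rendition bitrates: (28.71+0.384) + (14.89+0.384) + (12+0.384) + (3.2+0.384) = 60.336 Mbps.
× 1140 s = 68,783 Mb = 8,598 MB = 8.007 GiB.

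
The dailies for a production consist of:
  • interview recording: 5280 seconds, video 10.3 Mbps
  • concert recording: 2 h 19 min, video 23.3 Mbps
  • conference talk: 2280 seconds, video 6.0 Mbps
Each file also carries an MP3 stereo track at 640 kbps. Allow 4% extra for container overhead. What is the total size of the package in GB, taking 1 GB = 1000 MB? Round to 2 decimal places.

35.43 GB

Audio: 640 kbps = 0.640 Mbps.
interview recording: 10.940 Mbps × 5280 s × 1.04 = 60073.7 Mb
concert recording: 23.940 Mbps × 8340 s × 1.04 = 207646.0 Mb
conference talk: 6.640 Mbps × 2280 s × 1.04 = 15744.8 Mb
Total: 283464.5 Mb = 35433.1 MB.
= 35.43 GB.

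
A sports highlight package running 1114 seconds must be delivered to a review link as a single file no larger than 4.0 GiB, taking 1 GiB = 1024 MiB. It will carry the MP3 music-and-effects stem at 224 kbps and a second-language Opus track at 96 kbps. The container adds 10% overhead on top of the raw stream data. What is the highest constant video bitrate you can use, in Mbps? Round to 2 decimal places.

27.72 Mbps

Budget: 4.0 GiB = 34359.7 Mb.
Stream payload after overhead: 34359.7 / 1.10 = 31236.1 Mb.
Total bitrate budget: 31236.1 Mb / 1114 s = 28.040 Mbps.
Audio total: 224 + 96 = 320 kbps = 0.320 Mbps.
Video: 28.040 − 0.320 = 27.720 Mbps.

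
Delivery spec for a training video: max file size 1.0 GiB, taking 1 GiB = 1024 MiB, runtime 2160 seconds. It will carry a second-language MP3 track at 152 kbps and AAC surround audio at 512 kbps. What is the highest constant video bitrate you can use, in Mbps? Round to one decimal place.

Budget: 1.0 GiB = 8589.9 Mb.
Total bitrate budget: 8589.9 Mb / 2160 s = 3.977 Mbps.
Audio total: 152 + 512 = 664 kbps = 0.664 Mbps.
Video: 3.977 − 0.664 = 3.313 Mbps.

3.3 Mbps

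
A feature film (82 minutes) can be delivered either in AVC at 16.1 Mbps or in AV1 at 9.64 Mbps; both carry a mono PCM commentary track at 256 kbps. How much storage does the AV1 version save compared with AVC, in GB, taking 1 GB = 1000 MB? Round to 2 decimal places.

3.97 GB

82 min = 4920 s
Audio: 256 kbps = 0.256 Mbps.
AVC: 16.356 Mbps × 4920 s = 80471.5 Mb = 10.059 GB.
AV1: 9.896 Mbps × 4920 s = 48688.3 Mb = 6.086 GB.
Saving: 10.059 − 6.086 = 3.973 GB.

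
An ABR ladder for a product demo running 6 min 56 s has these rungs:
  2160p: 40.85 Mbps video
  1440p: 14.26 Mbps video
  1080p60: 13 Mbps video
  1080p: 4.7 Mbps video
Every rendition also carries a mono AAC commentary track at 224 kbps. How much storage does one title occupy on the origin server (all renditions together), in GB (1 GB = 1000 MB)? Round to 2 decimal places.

3.83 GB

6 min 56 s = 416 s
Audio: 224 kbps = 0.224 Mbps.
Sum of rendition bitrates: (40.85+0.224) + (14.26+0.224) + (13+0.224) + (4.7+0.224) = 73.706 Mbps.
× 416 s = 30,662 Mb = 3,833 MB = 3.833 GB.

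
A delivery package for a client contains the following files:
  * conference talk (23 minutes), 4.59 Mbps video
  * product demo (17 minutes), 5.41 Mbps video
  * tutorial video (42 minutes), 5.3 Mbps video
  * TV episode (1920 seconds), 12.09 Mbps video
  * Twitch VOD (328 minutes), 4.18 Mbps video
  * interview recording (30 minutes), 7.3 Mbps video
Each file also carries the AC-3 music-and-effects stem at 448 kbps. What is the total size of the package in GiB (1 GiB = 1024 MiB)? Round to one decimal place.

18.2 GiB

Audio: 448 kbps = 0.448 Mbps.
conference talk: 5.038 Mbps × 1380 s = 6952.4 Mb
product demo: 5.858 Mbps × 1020 s = 5975.2 Mb
tutorial video: 5.748 Mbps × 2520 s = 14485.0 Mb
TV episode: 12.538 Mbps × 1920 s = 24073.0 Mb
Twitch VOD: 4.628 Mbps × 19680 s = 91079.0 Mb
interview recording: 7.748 Mbps × 1800 s = 13946.4 Mb
Total: 156511.0 Mb = 19563.9 MB.
= 18.22 GiB.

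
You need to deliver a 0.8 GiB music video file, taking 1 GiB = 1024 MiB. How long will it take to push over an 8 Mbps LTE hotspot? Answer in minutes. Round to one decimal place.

14.3 minutes

File: 0.8 GiB = 6871.9 Mb.
At 8 Mbps: 6871.9 / 8 = 859.0 s ≈ 14.3 minutes.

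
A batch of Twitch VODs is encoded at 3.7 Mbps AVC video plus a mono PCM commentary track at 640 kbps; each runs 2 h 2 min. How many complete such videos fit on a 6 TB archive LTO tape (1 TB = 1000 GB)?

1510

2 h 2 min = 122 min = 7320 s
Audio: 640 kbps = 0.640 Mbps.
Total bitrate: 4.340 Mbps.
Per item: 4.340 Mbps × 7320 s = 31,769 Mb = 3,971 MB.
Capacity: 6 TB = 48,000,000 Mb; 1510.92 items → 1510 complete.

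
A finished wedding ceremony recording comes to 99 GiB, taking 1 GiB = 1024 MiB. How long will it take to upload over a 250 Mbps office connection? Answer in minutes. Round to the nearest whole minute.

File: 99 GiB = 850403.5 Mb.
At 250 Mbps: 850403.5 / 250 = 3401.6 s ≈ 56.7 minutes.

57 minutes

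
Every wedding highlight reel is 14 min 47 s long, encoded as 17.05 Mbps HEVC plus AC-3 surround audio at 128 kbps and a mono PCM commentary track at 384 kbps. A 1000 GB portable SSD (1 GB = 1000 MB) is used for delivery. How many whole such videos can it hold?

14 min 47 s = 887 s
Audio total: 128 + 384 = 512 kbps = 0.512 Mbps.
Total bitrate: 17.562 Mbps.
Per item: 17.562 Mbps × 887 s = 15,577 Mb = 1,947 MB.
Capacity: 1000 GB = 8,000,000 Mb; 513.56 items → 513 complete.

513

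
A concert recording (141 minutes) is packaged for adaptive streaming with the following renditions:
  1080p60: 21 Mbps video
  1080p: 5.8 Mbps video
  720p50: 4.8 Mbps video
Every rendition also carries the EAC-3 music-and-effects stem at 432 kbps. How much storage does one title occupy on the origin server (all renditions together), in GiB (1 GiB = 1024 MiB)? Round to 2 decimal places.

141 min = 8460 s
Audio: 432 kbps = 0.432 Mbps.
Sum of rendition bitrates: (21+0.432) + (5.8+0.432) + (4.8+0.432) = 32.896 Mbps.
× 8460 s = 278,300 Mb = 34,788 MB = 32.40 GiB.

32.40 GiB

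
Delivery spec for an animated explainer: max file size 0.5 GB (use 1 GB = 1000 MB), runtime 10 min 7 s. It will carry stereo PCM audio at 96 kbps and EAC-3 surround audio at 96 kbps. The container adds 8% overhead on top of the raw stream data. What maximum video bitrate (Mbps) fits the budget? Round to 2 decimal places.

Budget: 0.5 GB = 4000.0 Mb.
Stream payload after overhead: 4000.0 / 1.08 = 3703.7 Mb.
10 min 7 s = 607 s
Total bitrate budget: 3703.7 Mb / 607 s = 6.102 Mbps.
Audio total: 96 + 96 = 192 kbps = 0.192 Mbps.
Video: 6.102 − 0.192 = 5.910 Mbps.

5.91 Mbps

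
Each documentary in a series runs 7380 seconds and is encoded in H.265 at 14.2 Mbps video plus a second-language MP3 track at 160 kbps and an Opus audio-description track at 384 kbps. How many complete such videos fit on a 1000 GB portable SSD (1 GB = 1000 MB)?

73

Audio total: 160 + 384 = 544 kbps = 0.544 Mbps.
Total bitrate: 14.744 Mbps.
Per item: 14.744 Mbps × 7380 s = 108,811 Mb = 13,601 MB.
Capacity: 1000 GB = 8,000,000 Mb; 73.52 items → 73 complete.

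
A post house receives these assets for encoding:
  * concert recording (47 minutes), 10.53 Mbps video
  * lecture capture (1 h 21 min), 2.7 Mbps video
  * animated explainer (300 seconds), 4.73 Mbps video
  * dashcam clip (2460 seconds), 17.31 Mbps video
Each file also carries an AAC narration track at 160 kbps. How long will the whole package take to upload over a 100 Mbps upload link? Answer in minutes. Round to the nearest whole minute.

Audio: 160 kbps = 0.160 Mbps.
concert recording: 10.690 Mbps × 2820 s = 30145.8 Mb
lecture capture: 2.860 Mbps × 4860 s = 13899.6 Mb
animated explainer: 4.890 Mbps × 300 s = 1467.0 Mb
dashcam clip: 17.470 Mbps × 2460 s = 42976.2 Mb
Total: 88488.6 Mb = 11061.1 MB.
At 100 Mbps: 88488.6 / 100 = 885 s ≈ 14.7 minutes.

15 minutes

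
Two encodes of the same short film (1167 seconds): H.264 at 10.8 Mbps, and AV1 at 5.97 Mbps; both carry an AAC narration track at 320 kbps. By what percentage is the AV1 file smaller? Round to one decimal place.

43.4%

Audio: 320 kbps = 0.320 Mbps.
H.264: 11.120 Mbps × 1167 s = 12977.0 Mb = 1.511 GiB.
AV1: 6.290 Mbps × 1167 s = 7340.4 Mb = 0.855 GiB.
Reduction: (1 − 0.855/1.511) × 100 = 43.44%.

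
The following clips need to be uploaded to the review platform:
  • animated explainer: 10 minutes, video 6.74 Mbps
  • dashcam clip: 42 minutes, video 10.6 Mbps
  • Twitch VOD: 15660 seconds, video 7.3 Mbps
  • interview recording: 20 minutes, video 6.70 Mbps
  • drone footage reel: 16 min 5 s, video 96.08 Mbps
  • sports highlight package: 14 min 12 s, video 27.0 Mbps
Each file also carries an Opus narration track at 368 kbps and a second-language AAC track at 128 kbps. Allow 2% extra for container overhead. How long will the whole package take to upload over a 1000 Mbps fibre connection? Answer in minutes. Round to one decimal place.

Audio total: 368 + 128 = 496 kbps = 0.496 Mbps.
animated explainer: 7.236 Mbps × 600 s × 1.02 = 4428.4 Mb
dashcam clip: 11.096 Mbps × 2520 s × 1.02 = 28521.2 Mb
Twitch VOD: 7.796 Mbps × 15660 s × 1.02 = 124527.1 Mb
interview recording: 7.196 Mbps × 1200 s × 1.02 = 8807.9 Mb
drone footage reel: 96.576 Mbps × 965 s × 1.02 = 95059.8 Mb
sports highlight package: 27.496 Mbps × 852 s × 1.02 = 23895.1 Mb
Total: 285239.4 Mb = 35654.9 MB.
At 1000 Mbps: 285239.4 / 1000 = 285 s ≈ 4.75 minutes.

4.8 minutes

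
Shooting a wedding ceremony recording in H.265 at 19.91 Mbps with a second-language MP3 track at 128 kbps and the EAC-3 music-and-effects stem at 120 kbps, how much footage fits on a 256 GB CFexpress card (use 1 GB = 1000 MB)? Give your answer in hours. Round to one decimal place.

Audio total: 128 + 120 = 248 kbps = 0.248 Mbps.
Total bitrate: 19.91 + 0.248 = 20.158 Mbps.
Capacity: 256 GB = 2,048,000 Mb.
Recording time: 2,048,000 / 20.158 = 101,597 s ≈ 28.2 hours.

28.2 hours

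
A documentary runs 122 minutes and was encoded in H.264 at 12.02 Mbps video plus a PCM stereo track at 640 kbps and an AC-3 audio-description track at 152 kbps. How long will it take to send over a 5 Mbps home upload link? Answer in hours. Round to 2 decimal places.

122 min = 7320 s
Audio total: 640 + 152 = 792 kbps = 0.792 Mbps.
Total bitrate: 12.812 Mbps.
File: 12.812 Mbps × 7320 s = 93783.8 Mb.
At 5 Mbps: 93783.8 / 5 = 18756.8 s ≈ 5.21 hours.

5.21 hours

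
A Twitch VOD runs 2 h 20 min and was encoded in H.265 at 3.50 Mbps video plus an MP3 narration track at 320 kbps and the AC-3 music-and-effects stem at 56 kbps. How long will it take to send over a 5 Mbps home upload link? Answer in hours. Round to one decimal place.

2 h 20 min = 140 min = 8400 s
Audio total: 320 + 56 = 376 kbps = 0.376 Mbps.
Total bitrate: 3.876 Mbps.
File: 3.876 Mbps × 8400 s = 32558.4 Mb.
At 5 Mbps: 32558.4 / 5 = 6511.7 s ≈ 1.81 hours.

1.8 hours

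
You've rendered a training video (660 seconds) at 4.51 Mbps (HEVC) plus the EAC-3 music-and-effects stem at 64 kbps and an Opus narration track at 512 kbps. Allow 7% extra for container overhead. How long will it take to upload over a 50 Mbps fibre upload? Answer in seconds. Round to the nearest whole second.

72 seconds

Audio total: 64 + 512 = 576 kbps = 0.576 Mbps.
Total bitrate: 5.086 Mbps.
File: 5.086 Mbps × 660 s = 3356.8 Mb.
With 7% container overhead: ×1.07. → 3591.7 Mb.
At 50 Mbps: 3591.7 / 50 = 71.8 s ≈ 71.8 seconds.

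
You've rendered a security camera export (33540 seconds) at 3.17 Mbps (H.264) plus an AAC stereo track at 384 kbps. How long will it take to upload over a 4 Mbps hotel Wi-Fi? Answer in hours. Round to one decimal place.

8.3 hours

Audio: 384 kbps = 0.384 Mbps.
Total bitrate: 3.554 Mbps.
File: 3.554 Mbps × 33540 s = 119201.2 Mb.
At 4 Mbps: 119201.2 / 4 = 29800.3 s ≈ 8.28 hours.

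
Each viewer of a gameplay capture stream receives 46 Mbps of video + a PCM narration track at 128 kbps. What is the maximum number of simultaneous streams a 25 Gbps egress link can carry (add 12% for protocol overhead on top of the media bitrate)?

Audio: 128 kbps = 0.128 Mbps.
Per-viewer media rate: 46.128 Mbps.
On the wire with 12% overhead: 51.663 Mbps.
25 Gbps = 25,000 Mbps; 25,000 / 51.663 = 483.90 → 483 viewers.

483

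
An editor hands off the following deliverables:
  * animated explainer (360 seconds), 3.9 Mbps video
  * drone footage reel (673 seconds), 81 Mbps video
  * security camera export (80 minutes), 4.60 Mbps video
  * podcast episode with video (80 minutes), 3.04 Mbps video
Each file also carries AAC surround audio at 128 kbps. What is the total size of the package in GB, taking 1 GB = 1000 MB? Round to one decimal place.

Audio: 128 kbps = 0.128 Mbps.
animated explainer: 4.028 Mbps × 360 s = 1450.1 Mb
drone footage reel: 81.128 Mbps × 673 s = 54599.1 Mb
security camera export: 4.728 Mbps × 4800 s = 22694.4 Mb
podcast episode with video: 3.168 Mbps × 4800 s = 15206.4 Mb
Total: 93950.0 Mb = 11743.8 MB.
= 11.74 GB.

11.7 GB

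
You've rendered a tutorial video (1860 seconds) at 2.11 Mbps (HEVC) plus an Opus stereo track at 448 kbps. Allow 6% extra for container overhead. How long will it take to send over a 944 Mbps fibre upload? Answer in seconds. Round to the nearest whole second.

Audio: 448 kbps = 0.448 Mbps.
Total bitrate: 2.558 Mbps.
File: 2.558 Mbps × 1860 s = 4757.9 Mb.
With 6% container overhead: ×1.06. → 5043.4 Mb.
At 944 Mbps: 5043.4 / 944 = 5.3 s ≈ 5.34 seconds.

5 seconds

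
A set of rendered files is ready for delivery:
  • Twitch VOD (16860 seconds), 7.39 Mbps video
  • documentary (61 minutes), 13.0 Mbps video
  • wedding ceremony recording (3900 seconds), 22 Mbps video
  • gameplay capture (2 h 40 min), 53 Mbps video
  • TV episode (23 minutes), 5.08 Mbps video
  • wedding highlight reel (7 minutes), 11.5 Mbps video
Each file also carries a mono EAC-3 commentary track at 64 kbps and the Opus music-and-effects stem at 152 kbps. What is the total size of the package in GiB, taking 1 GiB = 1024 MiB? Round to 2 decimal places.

Audio total: 64 + 152 = 216 kbps = 0.216 Mbps.
Twitch VOD: 7.606 Mbps × 16860 s = 128237.2 Mb
documentary: 13.216 Mbps × 3660 s = 48370.6 Mb
wedding ceremony recording: 22.216 Mbps × 3900 s = 86642.4 Mb
gameplay capture: 53.216 Mbps × 9600 s = 510873.6 Mb
TV episode: 5.296 Mbps × 1380 s = 7308.5 Mb
wedding highlight reel: 11.716 Mbps × 420 s = 4920.7 Mb
Total: 786352.9 Mb = 98294.1 MB.
= 91.54 GiB.

91.54 GiB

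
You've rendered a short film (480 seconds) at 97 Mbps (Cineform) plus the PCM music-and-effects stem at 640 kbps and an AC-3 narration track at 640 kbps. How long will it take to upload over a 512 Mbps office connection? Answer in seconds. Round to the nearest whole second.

Audio total: 640 + 640 = 1280 kbps = 1.280 Mbps.
Total bitrate: 98.280 Mbps.
File: 98.280 Mbps × 480 s = 47174.4 Mb.
At 512 Mbps: 47174.4 / 512 = 92.1 s ≈ 92.1 seconds.

92 seconds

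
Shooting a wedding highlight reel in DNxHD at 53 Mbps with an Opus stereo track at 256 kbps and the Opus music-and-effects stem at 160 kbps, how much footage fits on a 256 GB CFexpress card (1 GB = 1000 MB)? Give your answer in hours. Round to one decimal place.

Audio total: 256 + 160 = 416 kbps = 0.416 Mbps.
Total bitrate: 53 + 0.416 = 53.416 Mbps.
Capacity: 256 GB = 2,048,000 Mb.
Recording time: 2,048,000 / 53.416 = 38,341 s ≈ 10.7 hours.

10.7 hours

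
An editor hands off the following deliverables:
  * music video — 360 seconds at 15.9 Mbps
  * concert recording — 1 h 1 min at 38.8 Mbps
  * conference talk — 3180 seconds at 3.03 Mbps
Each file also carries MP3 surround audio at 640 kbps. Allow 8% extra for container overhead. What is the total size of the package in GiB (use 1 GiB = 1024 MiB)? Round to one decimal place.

Audio: 640 kbps = 0.640 Mbps.
music video: 16.540 Mbps × 360 s × 1.08 = 6430.8 Mb
concert recording: 39.440 Mbps × 3660 s × 1.08 = 155898.4 Mb
conference talk: 3.670 Mbps × 3180 s × 1.08 = 12604.2 Mb
Total: 174933.4 Mb = 21866.7 MB.
= 20.36 GiB.

20.4 GiB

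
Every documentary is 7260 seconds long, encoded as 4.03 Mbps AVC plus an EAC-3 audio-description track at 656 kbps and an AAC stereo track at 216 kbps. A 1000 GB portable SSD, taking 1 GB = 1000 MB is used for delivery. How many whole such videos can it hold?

Audio total: 656 + 216 = 872 kbps = 0.872 Mbps.
Total bitrate: 4.902 Mbps.
Per item: 4.902 Mbps × 7260 s = 35,589 Mb = 4,449 MB.
Capacity: 1000 GB = 8,000,000 Mb; 224.79 items → 224 complete.

224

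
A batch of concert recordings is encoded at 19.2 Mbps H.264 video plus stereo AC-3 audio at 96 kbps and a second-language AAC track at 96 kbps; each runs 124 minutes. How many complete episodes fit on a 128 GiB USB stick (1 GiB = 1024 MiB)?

124 min = 7440 s
Audio total: 96 + 96 = 192 kbps = 0.192 Mbps.
Total bitrate: 19.392 Mbps.
Per item: 19.392 Mbps × 7440 s = 144,276 Mb = 18,035 MB.
Capacity: 128 GiB = 1,099,512 Mb; 7.62 items → 7 complete.

7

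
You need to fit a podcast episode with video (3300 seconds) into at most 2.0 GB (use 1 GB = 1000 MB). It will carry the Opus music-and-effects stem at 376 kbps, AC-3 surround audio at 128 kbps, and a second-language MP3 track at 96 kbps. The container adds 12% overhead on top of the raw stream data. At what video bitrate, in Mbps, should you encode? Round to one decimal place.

Budget: 2.0 GB = 16000.0 Mb.
Stream payload after overhead: 16000.0 / 1.12 = 14285.7 Mb.
Total bitrate budget: 14285.7 Mb / 3300 s = 4.329 Mbps.
Audio total: 376 + 128 + 96 = 600 kbps = 0.600 Mbps.
Video: 4.329 − 0.600 = 3.729 Mbps.

3.7 Mbps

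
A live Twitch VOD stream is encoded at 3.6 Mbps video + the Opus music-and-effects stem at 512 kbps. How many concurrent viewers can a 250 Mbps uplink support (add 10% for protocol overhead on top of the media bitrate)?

55

Audio: 512 kbps = 0.512 Mbps.
Per-viewer media rate: 4.112 Mbps.
On the wire with 10% overhead: 4.523 Mbps.
250 Mbps = 250.0 Mbps; 250.0 / 4.523 = 55.27 → 55 viewers.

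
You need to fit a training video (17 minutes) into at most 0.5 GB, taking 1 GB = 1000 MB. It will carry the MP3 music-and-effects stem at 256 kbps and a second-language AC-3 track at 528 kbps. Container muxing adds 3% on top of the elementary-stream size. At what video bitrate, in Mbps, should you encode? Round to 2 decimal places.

3.02 Mbps

Budget: 0.5 GB = 4000.0 Mb.
Stream payload after overhead: 4000.0 / 1.03 = 3883.5 Mb.
17 min = 1020 s
Total bitrate budget: 3883.5 Mb / 1020 s = 3.807 Mbps.
Audio total: 256 + 528 = 784 kbps = 0.784 Mbps.
Video: 3.807 − 0.784 = 3.023 Mbps.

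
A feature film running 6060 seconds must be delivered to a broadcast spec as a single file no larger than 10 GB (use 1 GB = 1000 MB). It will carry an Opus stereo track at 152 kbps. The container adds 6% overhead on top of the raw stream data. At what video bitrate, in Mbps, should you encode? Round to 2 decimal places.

Budget: 10 GB = 80000.0 Mb.
Stream payload after overhead: 80000.0 / 1.06 = 75471.7 Mb.
Total bitrate budget: 75471.7 Mb / 6060 s = 12.454 Mbps.
Audio: 152 kbps = 0.152 Mbps.
Video: 12.454 − 0.152 = 12.302 Mbps.

12.30 Mbps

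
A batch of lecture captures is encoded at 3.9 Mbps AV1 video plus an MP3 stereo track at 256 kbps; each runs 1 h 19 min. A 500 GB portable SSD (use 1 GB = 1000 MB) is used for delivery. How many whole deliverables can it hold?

1 h 19 min = 79 min = 4740 s
Audio: 256 kbps = 0.256 Mbps.
Total bitrate: 4.156 Mbps.
Per item: 4.156 Mbps × 4740 s = 19,699 Mb = 2,462 MB.
Capacity: 500 GB = 4,000,000 Mb; 203.05 items → 203 complete.

203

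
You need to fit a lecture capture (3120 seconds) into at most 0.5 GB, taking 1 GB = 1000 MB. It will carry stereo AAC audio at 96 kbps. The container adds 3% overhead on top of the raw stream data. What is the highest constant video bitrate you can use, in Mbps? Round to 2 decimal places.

Budget: 0.5 GB = 4000.0 Mb.
Stream payload after overhead: 4000.0 / 1.03 = 3883.5 Mb.
Total bitrate budget: 3883.5 Mb / 3120 s = 1.245 Mbps.
Audio: 96 kbps = 0.096 Mbps.
Video: 1.245 − 0.096 = 1.149 Mbps.

1.15 Mbps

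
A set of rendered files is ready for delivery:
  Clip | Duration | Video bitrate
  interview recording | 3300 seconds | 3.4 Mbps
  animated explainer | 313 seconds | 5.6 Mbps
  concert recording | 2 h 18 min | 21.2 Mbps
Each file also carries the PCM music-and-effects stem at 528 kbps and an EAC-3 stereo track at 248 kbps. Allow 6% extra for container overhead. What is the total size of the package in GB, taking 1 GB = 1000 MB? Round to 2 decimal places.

26.20 GB

Audio total: 528 + 248 = 776 kbps = 0.776 Mbps.
interview recording: 4.176 Mbps × 3300 s × 1.06 = 14607.6 Mb
animated explainer: 6.376 Mbps × 313 s × 1.06 = 2115.4 Mb
concert recording: 21.976 Mbps × 8280 s × 1.06 = 192879.0 Mb
Total: 209602.0 Mb = 26200.3 MB.
= 26.20 GB.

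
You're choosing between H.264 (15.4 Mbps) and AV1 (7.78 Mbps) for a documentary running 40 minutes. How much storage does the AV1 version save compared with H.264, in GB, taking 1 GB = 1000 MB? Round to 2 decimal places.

40 min = 2400 s
H.264: 15.400 Mbps × 2400 s = 36960.0 Mb = 4.620 GB.
AV1: 7.780 Mbps × 2400 s = 18672.0 Mb = 2.334 GB.
Saving: 4.620 − 2.334 = 2.286 GB.

2.29 GB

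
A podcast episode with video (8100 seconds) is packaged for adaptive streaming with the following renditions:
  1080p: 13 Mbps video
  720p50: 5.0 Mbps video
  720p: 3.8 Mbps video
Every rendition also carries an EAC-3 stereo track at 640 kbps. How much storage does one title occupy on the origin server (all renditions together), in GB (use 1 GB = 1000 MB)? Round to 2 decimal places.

24.02 GB

Audio: 640 kbps = 0.640 Mbps.
Sum of rendition bitrates: (13+0.640) + (5.0+0.640) + (3.8+0.640) = 23.720 Mbps.
× 8100 s = 192,132 Mb = 24,016 MB = 24.02 GB.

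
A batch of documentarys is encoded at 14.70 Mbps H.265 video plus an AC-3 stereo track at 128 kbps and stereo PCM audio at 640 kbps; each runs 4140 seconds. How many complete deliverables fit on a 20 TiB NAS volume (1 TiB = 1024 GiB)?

Audio total: 128 + 640 = 768 kbps = 0.768 Mbps.
Total bitrate: 15.468 Mbps.
Per item: 15.468 Mbps × 4140 s = 64,038 Mb = 8,005 MB.
Capacity: 20 TiB = 175,921,860 Mb; 2747.17 items → 2747 complete.

2747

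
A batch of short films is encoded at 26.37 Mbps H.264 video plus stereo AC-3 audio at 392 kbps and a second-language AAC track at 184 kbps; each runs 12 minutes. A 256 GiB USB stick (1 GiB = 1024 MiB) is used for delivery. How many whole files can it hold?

113

12 min = 720 s
Audio total: 392 + 184 = 576 kbps = 0.576 Mbps.
Total bitrate: 26.946 Mbps.
Per item: 26.946 Mbps × 720 s = 19,401 Mb = 2,425 MB.
Capacity: 256 GiB = 2,199,023 Mb; 113.35 items → 113 complete.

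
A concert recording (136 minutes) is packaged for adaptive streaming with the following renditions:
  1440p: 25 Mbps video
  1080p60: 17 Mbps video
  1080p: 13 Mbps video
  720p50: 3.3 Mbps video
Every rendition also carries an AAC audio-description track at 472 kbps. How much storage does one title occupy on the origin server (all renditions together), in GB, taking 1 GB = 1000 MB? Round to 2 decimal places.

136 min = 8160 s
Audio: 472 kbps = 0.472 Mbps.
Sum of rendition bitrates: (25+0.472) + (17+0.472) + (13+0.472) + (3.3+0.472) = 60.188 Mbps.
× 8160 s = 491,134 Mb = 61,392 MB = 61.39 GB.

61.39 GB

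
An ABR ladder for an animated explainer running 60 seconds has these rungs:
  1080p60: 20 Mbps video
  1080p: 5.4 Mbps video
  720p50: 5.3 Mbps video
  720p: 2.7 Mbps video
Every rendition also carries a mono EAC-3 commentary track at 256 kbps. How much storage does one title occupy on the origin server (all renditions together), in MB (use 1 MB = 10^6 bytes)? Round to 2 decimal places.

258.18 MB

Audio: 256 kbps = 0.256 Mbps.
Sum of rendition bitrates: (20+0.256) + (5.4+0.256) + (5.3+0.256) + (2.7+0.256) = 34.424 Mbps.
× 60 s = 2,065 Mb = 258.2 MB = 258.2 MB.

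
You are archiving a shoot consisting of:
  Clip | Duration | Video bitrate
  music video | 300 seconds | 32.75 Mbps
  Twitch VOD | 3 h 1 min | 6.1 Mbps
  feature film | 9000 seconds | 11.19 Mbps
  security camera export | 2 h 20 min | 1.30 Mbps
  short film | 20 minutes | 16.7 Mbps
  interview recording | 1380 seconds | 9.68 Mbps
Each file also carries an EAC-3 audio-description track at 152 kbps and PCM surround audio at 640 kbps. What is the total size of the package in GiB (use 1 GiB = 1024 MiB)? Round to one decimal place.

28.6 GiB

Audio total: 152 + 640 = 792 kbps = 0.792 Mbps.
music video: 33.542 Mbps × 300 s = 10062.6 Mb
Twitch VOD: 6.892 Mbps × 10860 s = 74847.1 Mb
feature film: 11.982 Mbps × 9000 s = 107838.0 Mb
security camera export: 2.092 Mbps × 8400 s = 17572.8 Mb
short film: 17.492 Mbps × 1200 s = 20990.4 Mb
interview recording: 10.472 Mbps × 1380 s = 14451.4 Mb
Total: 245762.3 Mb = 30720.3 MB.
= 28.61 GiB.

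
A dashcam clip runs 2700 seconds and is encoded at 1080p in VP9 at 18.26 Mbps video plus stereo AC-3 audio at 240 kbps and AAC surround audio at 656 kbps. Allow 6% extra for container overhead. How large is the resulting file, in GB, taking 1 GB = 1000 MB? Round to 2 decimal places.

Audio total: 240 + 656 = 896 kbps = 0.896 Mbps.
Total bitrate: 18.26 + 0.896 = 19.156 Mbps.
Stream data: 19.156 Mbps × 2700 s = 51721.2 Mb.
With 6% container overhead: ×1.06.
54,824 Mb ÷ 8 = 6,853 MB → 6.853 GB.

6.85 GB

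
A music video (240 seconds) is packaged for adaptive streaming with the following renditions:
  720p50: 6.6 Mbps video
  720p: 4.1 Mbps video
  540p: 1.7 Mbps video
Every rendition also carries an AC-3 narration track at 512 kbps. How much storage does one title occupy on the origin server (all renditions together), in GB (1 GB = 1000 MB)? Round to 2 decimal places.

0.42 GB

Audio: 512 kbps = 0.512 Mbps.
Sum of rendition bitrates: (6.6+0.512) + (4.1+0.512) + (1.7+0.512) = 13.936 Mbps.
× 240 s = 3,345 Mb = 418.1 MB = 0.4181 GB.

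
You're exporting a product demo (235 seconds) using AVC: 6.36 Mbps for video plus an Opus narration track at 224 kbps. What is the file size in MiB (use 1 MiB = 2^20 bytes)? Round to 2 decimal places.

184.45 MiB

Audio: 224 kbps = 0.224 Mbps.
Total bitrate: 6.36 + 0.224 = 6.584 Mbps.
Stream data: 6.584 Mbps × 235 s = 1547.2 Mb.
1,547 Mb = 193,405,000 bytes ÷ 1,048,576 = 184.4 MiB.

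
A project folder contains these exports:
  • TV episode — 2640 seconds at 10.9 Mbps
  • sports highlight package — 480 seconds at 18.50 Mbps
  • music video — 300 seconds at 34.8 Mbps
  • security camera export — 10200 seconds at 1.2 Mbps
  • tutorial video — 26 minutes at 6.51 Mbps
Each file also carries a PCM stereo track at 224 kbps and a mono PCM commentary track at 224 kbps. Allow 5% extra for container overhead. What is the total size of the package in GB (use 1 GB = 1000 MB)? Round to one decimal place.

10.1 GB

Audio total: 224 + 224 = 448 kbps = 0.448 Mbps.
TV episode: 11.348 Mbps × 2640 s × 1.05 = 31456.7 Mb
sports highlight package: 18.948 Mbps × 480 s × 1.05 = 9549.8 Mb
music video: 35.248 Mbps × 300 s × 1.05 = 11103.1 Mb
security camera export: 1.648 Mbps × 10200 s × 1.05 = 17650.1 Mb
tutorial video: 6.958 Mbps × 1560 s × 1.05 = 11397.2 Mb
Total: 81156.9 Mb = 10144.6 MB.
= 10.14 GB.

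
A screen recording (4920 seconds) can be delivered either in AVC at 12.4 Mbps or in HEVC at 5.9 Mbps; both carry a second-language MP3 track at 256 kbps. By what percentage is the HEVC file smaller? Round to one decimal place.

Audio: 256 kbps = 0.256 Mbps.
AVC: 12.656 Mbps × 4920 s = 62267.5 Mb = 7.783 GB.
HEVC: 6.156 Mbps × 4920 s = 30287.5 Mb = 3.786 GB.
Reduction: (1 − 3.786/7.783) × 100 = 51.36%.

51.4%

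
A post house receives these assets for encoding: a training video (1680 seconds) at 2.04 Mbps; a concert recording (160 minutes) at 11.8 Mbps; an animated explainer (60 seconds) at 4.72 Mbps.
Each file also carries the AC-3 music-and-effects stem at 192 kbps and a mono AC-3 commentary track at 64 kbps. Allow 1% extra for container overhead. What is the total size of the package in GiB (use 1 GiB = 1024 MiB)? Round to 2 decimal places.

14.10 GiB

Audio total: 192 + 64 = 256 kbps = 0.256 Mbps.
training video: 2.296 Mbps × 1680 s × 1.01 = 3895.9 Mb
concert recording: 12.056 Mbps × 9600 s × 1.01 = 116895.0 Mb
animated explainer: 4.976 Mbps × 60 s × 1.01 = 301.5 Mb
Total: 121092.4 Mb = 15136.5 MB.
= 14.10 GiB.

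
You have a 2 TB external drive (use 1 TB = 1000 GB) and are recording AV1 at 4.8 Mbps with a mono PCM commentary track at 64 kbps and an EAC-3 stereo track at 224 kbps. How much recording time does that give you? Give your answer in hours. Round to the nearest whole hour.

874 hours

Audio total: 64 + 224 = 288 kbps = 0.288 Mbps.
Total bitrate: 4.8 + 0.288 = 5.088 Mbps.
Capacity: 2 TB = 16,000,000 Mb.
Recording time: 16,000,000 / 5.088 = 3,144,654 s ≈ 874 hours.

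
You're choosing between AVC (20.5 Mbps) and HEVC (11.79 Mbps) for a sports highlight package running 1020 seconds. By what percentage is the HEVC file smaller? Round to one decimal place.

AVC: 20.500 Mbps × 1020 s = 20910.0 Mb = 2.614 GB.
HEVC: 11.790 Mbps × 1020 s = 12025.8 Mb = 1.503 GB.
Reduction: (1 − 1.503/2.614) × 100 = 42.49%.

42.5%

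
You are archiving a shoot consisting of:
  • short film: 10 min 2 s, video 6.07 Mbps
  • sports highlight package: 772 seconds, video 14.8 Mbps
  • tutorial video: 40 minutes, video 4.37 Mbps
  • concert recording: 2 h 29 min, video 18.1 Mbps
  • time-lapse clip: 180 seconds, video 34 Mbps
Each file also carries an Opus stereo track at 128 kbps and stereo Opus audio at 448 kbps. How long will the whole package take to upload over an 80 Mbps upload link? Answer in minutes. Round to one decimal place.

41.9 minutes

Audio total: 128 + 448 = 576 kbps = 0.576 Mbps.
short film: 6.646 Mbps × 602 s = 4000.9 Mb
sports highlight package: 15.376 Mbps × 772 s = 11870.3 Mb
tutorial video: 4.946 Mbps × 2400 s = 11870.4 Mb
concert recording: 18.676 Mbps × 8940 s = 166963.4 Mb
time-lapse clip: 34.576 Mbps × 180 s = 6223.7 Mb
Total: 200928.7 Mb = 25116.1 MB.
At 80 Mbps: 200928.7 / 80 = 2512 s ≈ 41.9 minutes.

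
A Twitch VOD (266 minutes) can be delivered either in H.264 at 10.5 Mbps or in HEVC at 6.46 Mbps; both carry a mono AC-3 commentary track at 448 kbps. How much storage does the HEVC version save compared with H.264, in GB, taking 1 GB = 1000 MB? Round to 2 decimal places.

266 min = 15960 s
Audio: 448 kbps = 0.448 Mbps.
H.264: 10.948 Mbps × 15960 s = 174730.1 Mb = 21.841 GB.
HEVC: 6.908 Mbps × 15960 s = 110251.7 Mb = 13.781 GB.
Saving: 21.841 − 13.781 = 8.060 GB.

8.06 GB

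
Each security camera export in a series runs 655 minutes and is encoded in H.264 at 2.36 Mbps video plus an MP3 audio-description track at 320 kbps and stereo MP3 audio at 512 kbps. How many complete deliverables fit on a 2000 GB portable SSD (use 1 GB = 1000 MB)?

655 min = 39300 s
Audio total: 320 + 512 = 832 kbps = 0.832 Mbps.
Total bitrate: 3.192 Mbps.
Per item: 3.192 Mbps × 39300 s = 125,446 Mb = 15,681 MB.
Capacity: 2000 GB = 16,000,000 Mb; 127.55 items → 127 complete.

127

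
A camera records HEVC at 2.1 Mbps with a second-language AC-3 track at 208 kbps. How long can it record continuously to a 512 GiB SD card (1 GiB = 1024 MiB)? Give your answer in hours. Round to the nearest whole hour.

529 hours

Audio: 208 kbps = 0.208 Mbps.
Total bitrate: 2.1 + 0.208 = 2.308 Mbps.
Capacity: 512 GiB = 4,398,047 Mb.
Recording time: 4,398,047 / 2.308 = 1,905,566 s ≈ 529 hours.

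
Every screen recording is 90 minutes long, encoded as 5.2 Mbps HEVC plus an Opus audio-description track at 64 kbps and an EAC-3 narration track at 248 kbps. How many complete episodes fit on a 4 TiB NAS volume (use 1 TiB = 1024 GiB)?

1182

90 min = 5400 s
Audio total: 64 + 248 = 312 kbps = 0.312 Mbps.
Total bitrate: 5.512 Mbps.
Per item: 5.512 Mbps × 5400 s = 29,765 Mb = 3,721 MB.
Capacity: 4 TiB = 35,184,372 Mb; 1182.08 items → 1182 complete.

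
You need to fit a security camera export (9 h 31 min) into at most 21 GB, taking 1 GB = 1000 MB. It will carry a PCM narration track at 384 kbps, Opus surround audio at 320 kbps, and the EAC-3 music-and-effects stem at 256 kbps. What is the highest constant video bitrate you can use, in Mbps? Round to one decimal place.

3.9 Mbps

Budget: 21 GB = 168000.0 Mb.
9 h 31 min = 571 min = 34260 s
Total bitrate budget: 168000.0 Mb / 34260 s = 4.904 Mbps.
Audio total: 384 + 320 + 256 = 960 kbps = 0.960 Mbps.
Video: 4.904 − 0.960 = 3.944 Mbps.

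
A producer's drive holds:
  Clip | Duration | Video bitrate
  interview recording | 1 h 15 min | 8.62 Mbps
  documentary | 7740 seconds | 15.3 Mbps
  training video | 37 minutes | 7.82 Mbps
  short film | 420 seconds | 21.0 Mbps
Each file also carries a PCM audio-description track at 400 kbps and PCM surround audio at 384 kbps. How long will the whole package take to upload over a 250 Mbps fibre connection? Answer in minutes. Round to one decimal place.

Audio total: 400 + 384 = 784 kbps = 0.784 Mbps.
interview recording: 9.404 Mbps × 4500 s = 42318.0 Mb
documentary: 16.084 Mbps × 7740 s = 124490.2 Mb
training video: 8.604 Mbps × 2220 s = 19100.9 Mb
short film: 21.784 Mbps × 420 s = 9149.3 Mb
Total: 195058.3 Mb = 24382.3 MB.
At 250 Mbps: 195058.3 / 250 = 780 s ≈ 13 minutes.

13.0 minutes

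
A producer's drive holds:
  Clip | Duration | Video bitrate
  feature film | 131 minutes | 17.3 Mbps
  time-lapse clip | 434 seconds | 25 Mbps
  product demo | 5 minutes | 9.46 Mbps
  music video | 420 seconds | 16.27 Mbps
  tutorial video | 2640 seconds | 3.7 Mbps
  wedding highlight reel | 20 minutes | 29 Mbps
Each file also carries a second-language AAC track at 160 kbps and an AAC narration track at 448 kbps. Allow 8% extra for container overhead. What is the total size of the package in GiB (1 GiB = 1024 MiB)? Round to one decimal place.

Audio total: 160 + 448 = 608 kbps = 0.608 Mbps.
feature film: 17.908 Mbps × 7860 s × 1.08 = 152017.4 Mb
time-lapse clip: 25.608 Mbps × 434 s × 1.08 = 12003.0 Mb
product demo: 10.068 Mbps × 300 s × 1.08 = 3262.0 Mb
music video: 16.878 Mbps × 420 s × 1.08 = 7655.9 Mb
tutorial video: 4.308 Mbps × 2640 s × 1.08 = 12283.0 Mb
wedding highlight reel: 29.608 Mbps × 1200 s × 1.08 = 38372.0 Mb
Total: 225593.2 Mb = 28199.2 MB.
= 26.26 GiB.

26.3 GiB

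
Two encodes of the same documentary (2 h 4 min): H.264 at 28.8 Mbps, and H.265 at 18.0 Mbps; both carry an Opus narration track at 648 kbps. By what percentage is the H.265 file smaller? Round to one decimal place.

2 h 4 min = 124 min = 7440 s
Audio: 648 kbps = 0.648 Mbps.
H.264: 29.448 Mbps × 7440 s = 219093.1 Mb = 27.387 GB.
H.265: 18.648 Mbps × 7440 s = 138741.1 Mb = 17.343 GB.
Reduction: (1 − 17.343/27.387) × 100 = 36.67%.

36.7%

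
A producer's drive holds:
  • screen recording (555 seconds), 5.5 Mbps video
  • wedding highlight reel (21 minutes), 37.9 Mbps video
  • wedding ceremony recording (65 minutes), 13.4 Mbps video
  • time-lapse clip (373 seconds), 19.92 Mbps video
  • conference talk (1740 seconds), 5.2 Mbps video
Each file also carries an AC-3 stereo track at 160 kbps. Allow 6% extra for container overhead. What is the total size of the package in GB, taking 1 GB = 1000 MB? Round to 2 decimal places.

Audio: 160 kbps = 0.160 Mbps.
screen recording: 5.660 Mbps × 555 s × 1.06 = 3329.8 Mb
wedding highlight reel: 38.060 Mbps × 1260 s × 1.06 = 50832.9 Mb
wedding ceremony recording: 13.560 Mbps × 3900 s × 1.06 = 56057.0 Mb
time-lapse clip: 20.080 Mbps × 373 s × 1.06 = 7939.2 Mb
conference talk: 5.360 Mbps × 1740 s × 1.06 = 9886.0 Mb
Total: 128045.0 Mb = 16005.6 MB.
= 16.01 GB.

16.01 GB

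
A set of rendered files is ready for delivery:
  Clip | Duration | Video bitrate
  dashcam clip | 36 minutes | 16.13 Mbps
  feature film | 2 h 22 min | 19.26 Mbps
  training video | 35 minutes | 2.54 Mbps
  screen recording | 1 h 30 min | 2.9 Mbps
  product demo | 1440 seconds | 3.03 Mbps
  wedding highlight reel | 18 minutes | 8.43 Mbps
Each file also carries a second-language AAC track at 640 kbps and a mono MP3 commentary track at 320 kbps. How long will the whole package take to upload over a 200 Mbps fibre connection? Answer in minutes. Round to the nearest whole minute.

Audio total: 640 + 320 = 960 kbps = 0.960 Mbps.
dashcam clip: 17.090 Mbps × 2160 s = 36914.4 Mb
feature film: 20.220 Mbps × 8520 s = 172274.4 Mb
training video: 3.500 Mbps × 2100 s = 7350.0 Mb
screen recording: 3.860 Mbps × 5400 s = 20844.0 Mb
product demo: 3.990 Mbps × 1440 s = 5745.6 Mb
wedding highlight reel: 9.390 Mbps × 1080 s = 10141.2 Mb
Total: 253269.6 Mb = 31658.7 MB.
At 200 Mbps: 253269.6 / 200 = 1266 s ≈ 21.1 minutes.

21 minutes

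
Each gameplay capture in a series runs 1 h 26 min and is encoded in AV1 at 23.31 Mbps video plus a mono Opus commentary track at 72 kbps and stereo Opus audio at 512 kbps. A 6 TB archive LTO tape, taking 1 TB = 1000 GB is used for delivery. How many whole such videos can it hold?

1 h 26 min = 86 min = 5160 s
Audio total: 72 + 512 = 584 kbps = 0.584 Mbps.
Total bitrate: 23.894 Mbps.
Per item: 23.894 Mbps × 5160 s = 123,293 Mb = 15,412 MB.
Capacity: 6 TB = 48,000,000 Mb; 389.32 items → 389 complete.

389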